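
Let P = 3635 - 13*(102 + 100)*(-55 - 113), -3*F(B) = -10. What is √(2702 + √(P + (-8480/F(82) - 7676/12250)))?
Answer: √(3309950 + 63*√167211885)/35 ≈ 58.026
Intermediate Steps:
F(B) = 10/3 (F(B) = -⅓*(-10) = 10/3)
P = 444803 (P = 3635 - 13*202*(-168) = 3635 - 13*(-33936) = 3635 - 1*(-441168) = 3635 + 441168 = 444803)
√(2702 + √(P + (-8480/F(82) - 7676/12250))) = √(2702 + √(444803 + (-8480/10/3 - 7676/12250))) = √(2702 + √(444803 + (-8480*3/10 - 7676*1/12250))) = √(2702 + √(444803 + (-2544 - 3838/6125))) = √(2702 + √(444803 - 15585838/6125)) = √(2702 + √(2708832537/6125)) = √(2702 + 9*√167211885/175)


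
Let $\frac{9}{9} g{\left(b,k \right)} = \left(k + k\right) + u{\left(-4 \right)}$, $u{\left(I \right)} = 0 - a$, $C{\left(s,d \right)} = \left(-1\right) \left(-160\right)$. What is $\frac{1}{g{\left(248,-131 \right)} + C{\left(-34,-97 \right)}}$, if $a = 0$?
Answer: $- \frac{1}{102} \approx -0.0098039$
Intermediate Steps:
$C{\left(s,d \right)} = 160$
$u{\left(I \right)} = 0$ ($u{\left(I \right)} = 0 - 0 = 0 + 0 = 0$)
$g{\left(b,k \right)} = 2 k$ ($g{\left(b,k \right)} = \left(k + k\right) + 0 = 2 k + 0 = 2 k$)
$\frac{1}{g{\left(248,-131 \right)} + C{\left(-34,-97 \right)}} = \frac{1}{2 \left(-131\right) + 160} = \frac{1}{-262 + 160} = \frac{1}{-102} = - \frac{1}{102}$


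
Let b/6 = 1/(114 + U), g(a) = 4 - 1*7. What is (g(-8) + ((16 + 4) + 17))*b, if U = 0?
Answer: 34/19 ≈ 1.7895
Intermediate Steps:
g(a) = -3 (g(a) = 4 - 7 = -3)
b = 1/19 (b = 6/(114 + 0) = 6/114 = 6*(1/114) = 1/19 ≈ 0.052632)
(g(-8) + ((16 + 4) + 17))*b = (-3 + ((16 + 4) + 17))*(1/19) = (-3 + (20 + 17))*(1/19) = (-3 + 37)*(1/19) = 34*(1/19) = 34/19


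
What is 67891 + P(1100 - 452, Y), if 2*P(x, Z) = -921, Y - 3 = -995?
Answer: 134861/2 ≈ 67431.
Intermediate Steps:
Y = -992 (Y = 3 - 995 = -992)
P(x, Z) = -921/2 (P(x, Z) = (1/2)*(-921) = -921/2)
67891 + P(1100 - 452, Y) = 67891 - 921/2 = 134861/2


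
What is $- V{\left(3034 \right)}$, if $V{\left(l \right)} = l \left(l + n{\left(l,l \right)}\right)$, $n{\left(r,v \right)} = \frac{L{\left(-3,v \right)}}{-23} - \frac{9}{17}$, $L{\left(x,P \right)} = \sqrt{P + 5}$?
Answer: $- \frac{156460346}{17} + \frac{3034 \sqrt{3039}}{23} \approx -9.1963 \cdot 10^{6}$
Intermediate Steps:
$L{\left(x,P \right)} = \sqrt{5 + P}$
$n{\left(r,v \right)} = - \frac{9}{17} - \frac{\sqrt{5 + v}}{23}$ ($n{\left(r,v \right)} = \frac{\sqrt{5 + v}}{-23} - \frac{9}{17} = \sqrt{5 + v} \left(- \frac{1}{23}\right) - \frac{9}{17} = - \frac{\sqrt{5 + v}}{23} - \frac{9}{17} = - \frac{9}{17} - \frac{\sqrt{5 + v}}{23}$)
$V{\left(l \right)} = l \left(- \frac{9}{17} + l - \frac{\sqrt{5 + l}}{23}\right)$ ($V{\left(l \right)} = l \left(l - \left(\frac{9}{17} + \frac{\sqrt{5 + l}}{23}\right)\right) = l \left(- \frac{9}{17} + l - \frac{\sqrt{5 + l}}{23}\right)$)
$- V{\left(3034 \right)} = - \frac{3034 \left(-207 - 17 \sqrt{5 + 3034} + 391 \cdot 3034\right)}{391} = - \frac{3034 \left(-207 - 17 \sqrt{3039} + 1186294\right)}{391} = - \frac{3034 \left(1186087 - 17 \sqrt{3039}\right)}{391} = - (\frac{156460346}{17} - \frac{3034 \sqrt{3039}}{23}) = - \frac{156460346}{17} + \frac{3034 \sqrt{3039}}{23}$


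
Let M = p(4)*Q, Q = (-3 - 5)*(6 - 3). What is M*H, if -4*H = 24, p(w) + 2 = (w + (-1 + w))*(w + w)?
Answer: 7776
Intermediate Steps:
Q = -24 (Q = -8*3 = -24)
p(w) = -2 + 2*w*(-1 + 2*w) (p(w) = -2 + (w + (-1 + w))*(w + w) = -2 + (-1 + 2*w)*(2*w) = -2 + 2*w*(-1 + 2*w))
M = -1296 (M = (-2 - 2*4 + 4*4²)*(-24) = (-2 - 8 + 4*16)*(-24) = (-2 - 8 + 64)*(-24) = 54*(-24) = -1296)
H = -6 (H = -¼*24 = -6)
M*H = -1296*(-6) = 7776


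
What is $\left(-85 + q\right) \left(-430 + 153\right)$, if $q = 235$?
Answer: $-41550$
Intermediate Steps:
$\left(-85 + q\right) \left(-430 + 153\right) = \left(-85 + 235\right) \left(-430 + 153\right) = 150 \left(-277\right) = -41550$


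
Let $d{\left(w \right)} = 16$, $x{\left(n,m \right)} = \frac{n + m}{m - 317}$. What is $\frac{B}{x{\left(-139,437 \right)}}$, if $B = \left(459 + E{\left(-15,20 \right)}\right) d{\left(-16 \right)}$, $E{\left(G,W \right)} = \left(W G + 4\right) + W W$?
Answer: $\frac{540480}{149} \approx 3627.4$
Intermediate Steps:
$x{\left(n,m \right)} = \frac{m + n}{-317 + m}$
$E{\left(G,W \right)} = 4 + W^{2} + G W$ ($E{\left(G,W \right)} = \left(G W + 4\right) + W^{2} = \left(4 + G W\right) + W^{2} = 4 + W^{2} + G W$)
$B = 9008$ ($B = \left(459 + \left(4 + 20^{2} - 300\right)\right) 16 = \left(459 + \left(4 + 400 - 300\right)\right) 16 = \left(459 + 104\right) 16 = 563 \cdot 16 = 9008$)
$\frac{B}{x{\left(-139,437 \right)}} = \frac{9008}{\frac{1}{-317 + 437} \left(437 - 139\right)} = \frac{9008}{\frac{1}{120} \cdot 298} = \frac{9008}{\frac{149}{60}} = 9008 \cdot \frac{60}{149} = \frac{540480}{149}$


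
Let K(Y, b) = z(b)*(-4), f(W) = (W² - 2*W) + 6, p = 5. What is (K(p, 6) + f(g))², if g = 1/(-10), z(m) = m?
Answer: 3164841/10000 ≈ 316.48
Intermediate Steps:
g = -⅒ ≈ -0.10000
f(W) = 6 + W² - 2*W
K(Y, b) = -4*b (K(Y, b) = b*(-4) = -4*b)
(K(p, 6) + f(g))² = (-4*6 + (6 + (-⅒)² - 2*(-⅒)))² = (-24 + (6 + 1/100 + ⅕))² = (-24 + 621/100)² = (-1779/100)² = 3164841/10000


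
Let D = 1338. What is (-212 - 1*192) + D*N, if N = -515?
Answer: -689474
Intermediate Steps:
(-212 - 1*192) + D*N = (-212 - 1*192) + 1338*(-515) = (-212 - 192) - 689070 = -404 - 689070 = -689474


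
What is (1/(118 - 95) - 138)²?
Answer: 10067929/529 ≈ 19032.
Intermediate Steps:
(1/(118 - 95) - 138)² = (1/23 - 138)² = (-3173/23)² = 10067929/529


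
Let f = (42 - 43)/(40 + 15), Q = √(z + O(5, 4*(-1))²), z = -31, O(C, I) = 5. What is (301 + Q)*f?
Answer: -301/55 - I*√6/55 ≈ -5.4727 - 0.044536*I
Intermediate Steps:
Q = I*√6 (Q = √(-31 + 5²) = √(-31 + 25) = √(-6) = I*√6 ≈ 2.4495*I)
f = -1/55 ≈ -0.018182
(301 + Q)*f = (301 + I*√6)*(-1/55) = -301/55 - I*√6/55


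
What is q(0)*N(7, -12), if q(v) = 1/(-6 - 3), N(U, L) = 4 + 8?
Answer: -4/3 ≈ -1.3333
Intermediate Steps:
N(U, L) = 12
q(v) = -1/9 (q(v) = 1/(-9) = -1/9)
q(0)*N(7, -12) = -1/9*12 = -4/3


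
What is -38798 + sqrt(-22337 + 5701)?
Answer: -38798 + 2*I*sqrt(4159) ≈ -38798.0 + 128.98*I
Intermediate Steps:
-38798 + sqrt(-22337 + 5701) = -38798 + sqrt(-16636) = -38798 + 2*I*sqrt(4159)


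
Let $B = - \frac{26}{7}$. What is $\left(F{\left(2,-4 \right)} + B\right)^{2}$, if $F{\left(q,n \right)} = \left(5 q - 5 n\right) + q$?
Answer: $\frac{39204}{49} \approx 800.08$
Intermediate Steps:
$B = - \frac{26}{7}$ ($B = \left(-26\right) \frac{1}{7} = - \frac{26}{7} \approx -3.7143$)
$F{\left(q,n \right)} = - 5 n + 6 q$ ($F{\left(q,n \right)} = \left(- 5 n + 5 q\right) + q = - 5 n + 6 q$)
$\left(F{\left(2,-4 \right)} + B\right)^{2} = \left(\left(\left(-5\right) \left(-4\right) + 6 \cdot 2\right) - \frac{26}{7}\right)^{2} = \left(\left(20 + 12\right) - \frac{26}{7}\right)^{2} = \left(32 - \frac{26}{7}\right)^{2} = \left(\frac{198}{7}\right)^{2} = \frac{39204}{49}$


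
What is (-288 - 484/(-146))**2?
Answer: 431891524/5329 ≈ 81046.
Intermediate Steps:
(-288 - 484/(-146))**2 = (-288 - 484*(-1/146))**2 = (-288 + 242/73)**2 = (-20782/73)**2 = 431891524/5329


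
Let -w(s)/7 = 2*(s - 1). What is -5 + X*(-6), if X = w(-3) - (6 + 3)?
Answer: -287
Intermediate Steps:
w(s) = 14 - 14*s (w(s) = -14*(s - 1) = -14*(-1 + s) = -7*(-2 + 2*s) = 14 - 14*s)
X = 47 (X = (14 - 14*(-3)) - (6 + 3) = (14 + 42) - 1*9 = 56 - 9 = 47)
-5 + X*(-6) = -5 + 47*(-6) = -5 - 282 = -287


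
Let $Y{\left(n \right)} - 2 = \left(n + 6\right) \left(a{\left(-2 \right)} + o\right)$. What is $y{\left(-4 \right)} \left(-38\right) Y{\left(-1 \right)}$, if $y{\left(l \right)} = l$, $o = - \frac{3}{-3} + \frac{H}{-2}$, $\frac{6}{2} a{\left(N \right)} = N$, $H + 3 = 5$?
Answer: $- \frac{608}{3} \approx -202.67$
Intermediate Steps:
$H = 2$ ($H = -3 + 5 = 2$)
$a{\left(N \right)} = \frac{N}{3}$
$o = 0$ ($o = - \frac{3}{-3} + \frac{2}{-2} = \left(-3\right) \left(- \frac{1}{3}\right) + 2 \left(- \frac{1}{2}\right) = 1 - 1 = 0$)
$Y{\left(n \right)} = -2 - \frac{2 n}{3}$ ($Y{\left(n \right)} = 2 + \left(n + 6\right) \left(\frac{1}{3} \left(-2\right) + 0\right) = 2 + \left(6 + n\right) \left(- \frac{2}{3} + 0\right) = 2 + \left(6 + n\right) \left(- \frac{2}{3}\right) = 2 - \left(4 + \frac{2 n}{3}\right) = -2 - \frac{2 n}{3}$)
$y{\left(-4 \right)} \left(-38\right) Y{\left(-1 \right)} = \left(-4\right) \left(-38\right) \left(-2 - - \frac{2}{3}\right) = 152 \left(-2 + \frac{2}{3}\right) = 152 \left(- \frac{4}{3}\right) = - \frac{608}{3}$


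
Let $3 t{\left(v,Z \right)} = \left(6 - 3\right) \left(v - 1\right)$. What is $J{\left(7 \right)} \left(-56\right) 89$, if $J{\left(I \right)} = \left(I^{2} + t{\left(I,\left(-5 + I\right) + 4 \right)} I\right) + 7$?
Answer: $-488432$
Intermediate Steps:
$t{\left(v,Z \right)} = -1 + v$ ($t{\left(v,Z \right)} = \frac{\left(6 - 3\right) \left(v - 1\right)}{3} = \frac{3 \left(-1 + v\right)}{3} = \frac{-3 + 3 v}{3} = -1 + v$)
$J{\left(I \right)} = 7 + I^{2} + I \left(-1 + I\right)$ ($J{\left(I \right)} = \left(I^{2} + \left(-1 + I\right) I\right) + 7 = \left(I^{2} + I \left(-1 + I\right)\right) + 7 = 7 + I^{2} + I \left(-1 + I\right)$)
$J{\left(7 \right)} \left(-56\right) 89 = \left(7 - 7 + 2 \cdot 7^{2}\right) \left(-56\right) 89 = \left(7 - 7 + 2 \cdot 49\right) \left(-56\right) 89 = \left(7 - 7 + 98\right) \left(-56\right) 89 = 98 \left(-56\right) 89 = \left(-5488\right) 89 = -488432$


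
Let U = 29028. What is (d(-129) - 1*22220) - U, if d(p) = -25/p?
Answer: -6610967/129 ≈ -51248.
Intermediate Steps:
(d(-129) - 1*22220) - U = (-25/(-129) - 1*22220) - 1*29028 = (-25*(-1/129) - 22220) - 29028 = (25/129 - 22220) - 29028 = -2866355/129 - 29028 = -6610967/129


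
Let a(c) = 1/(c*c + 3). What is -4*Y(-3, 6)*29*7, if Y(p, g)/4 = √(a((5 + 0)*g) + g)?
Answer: -464*√4893357/129 ≈ -7956.7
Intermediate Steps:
a(c) = 1/(3 + c²) (a(c) = 1/(c² + 3) = 1/(3 + c²))
Y(p, g) = 4*√(g + 1/(3 + 25*g²)) (Y(p, g) = 4*√(1/(3 + ((5 + 0)*g)²) + g) = 4*√(1/(3 + (5*g)²) + g) = 4*√(1/(3 + 25*g²) + g) = 4*√(g + 1/(3 + 25*g²)))
-4*Y(-3, 6)*29*7 = -4*(4*√((1 + 6*(3 + 25*6²))/(3 + 25*6²)))*29*7 = -4*(4*√((1 + 6*(3 + 25*36))/(3 + 25*36)))*29*7 = -4*(4*√((1 + 6*(3 + 900))/(3 + 900)))*29*7 = -4*(4*√((1 + 6*903)/903))*29*7 = -4*(4*√((1 + 5418)/903))*29*7 = -4*(4*√((1/903)*5419))*29*7 = -4*(4*√(5419/903))*29*7 = -4*(4*(√4893357/903))*29*7 = -4*(4*√4893357/903)*29*7 = -4*116*√4893357/903*7 = -464*√4893357/129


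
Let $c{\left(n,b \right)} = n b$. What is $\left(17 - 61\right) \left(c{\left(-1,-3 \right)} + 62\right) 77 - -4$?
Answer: $-220216$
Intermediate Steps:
$c{\left(n,b \right)} = b n$
$\left(17 - 61\right) \left(c{\left(-1,-3 \right)} + 62\right) 77 - -4 = \left(17 - 61\right) \left(\left(-3\right) \left(-1\right) + 62\right) 77 - -4 = - 44 \left(3 + 62\right) 77 + \left(-71 + 75\right) = \left(-44\right) 65 \cdot 77 + 4 = \left(-2860\right) 77 + 4 = -220220 + 4 = -220216$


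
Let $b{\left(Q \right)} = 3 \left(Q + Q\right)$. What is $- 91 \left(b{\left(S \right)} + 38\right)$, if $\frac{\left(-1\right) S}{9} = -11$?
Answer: $-57512$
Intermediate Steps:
$S = 99$ ($S = \left(-9\right) \left(-11\right) = 99$)
$b{\left(Q \right)} = 6 Q$ ($b{\left(Q \right)} = 3 \cdot 2 Q = 6 Q$)
$- 91 \left(b{\left(S \right)} + 38\right) = - 91 \left(6 \cdot 99 + 38\right) = - 91 \left(594 + 38\right) = \left(-91\right) 632 = -57512$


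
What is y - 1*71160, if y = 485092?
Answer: 413932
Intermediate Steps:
y - 1*71160 = 485092 - 1*71160 = 485092 - 71160 = 413932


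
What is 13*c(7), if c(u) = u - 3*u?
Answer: -182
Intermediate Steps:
c(u) = -2*u
13*c(7) = 13*(-2*7) = 13*(-14) = -182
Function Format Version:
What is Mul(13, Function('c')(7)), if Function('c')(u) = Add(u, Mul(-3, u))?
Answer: -182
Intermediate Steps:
Function('c')(u) = Mul(-2, u)
Mul(13, Function('c')(7)) = Mul(13, Mul(-2, 7)) = Mul(13, -14) = -182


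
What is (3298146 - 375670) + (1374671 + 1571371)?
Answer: 5868518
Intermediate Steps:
(3298146 - 375670) + (1374671 + 1571371) = 2922476 + 2946042 = 5868518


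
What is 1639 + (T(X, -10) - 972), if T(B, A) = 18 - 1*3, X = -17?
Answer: 682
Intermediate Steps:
T(B, A) = 15 (T(B, A) = 18 - 3 = 15)
1639 + (T(X, -10) - 972) = 1639 + (15 - 972) = 1639 - 957 = 682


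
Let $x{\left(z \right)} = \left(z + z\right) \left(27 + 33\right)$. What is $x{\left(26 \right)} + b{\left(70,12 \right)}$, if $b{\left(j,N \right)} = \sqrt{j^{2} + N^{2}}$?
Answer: $3120 + 2 \sqrt{1261} \approx 3191.0$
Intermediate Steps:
$x{\left(z \right)} = 120 z$ ($x{\left(z \right)} = 2 z 60 = 120 z$)
$b{\left(j,N \right)} = \sqrt{N^{2} + j^{2}}$
$x{\left(26 \right)} + b{\left(70,12 \right)} = 120 \cdot 26 + \sqrt{12^{2} + 70^{2}} = 3120 + \sqrt{144 + 4900} = 3120 + \sqrt{5044} = 3120 + 2 \sqrt{1261}$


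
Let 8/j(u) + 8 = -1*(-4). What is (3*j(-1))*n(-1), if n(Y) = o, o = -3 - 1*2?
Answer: 30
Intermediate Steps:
j(u) = -2 (j(u) = 8/(-8 - 1*(-4)) = 8/(-8 + 4) = 8/(-4) = 8*(-¼) = -2)
o = -5 (o = -3 - 2 = -5)
n(Y) = -5
(3*j(-1))*n(-1) = (3*(-2))*(-5) = -6*(-5) = 30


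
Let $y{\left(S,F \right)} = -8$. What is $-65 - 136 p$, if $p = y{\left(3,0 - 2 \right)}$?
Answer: $1023$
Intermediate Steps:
$p = -8$
$-65 - 136 p = -65 - -1088 = -65 + 1088 = 1023$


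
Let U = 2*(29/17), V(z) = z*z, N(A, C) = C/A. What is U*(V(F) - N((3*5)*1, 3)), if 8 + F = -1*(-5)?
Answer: 2552/85 ≈ 30.024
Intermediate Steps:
F = -3 (F = -8 - 1*(-5) = -8 + 5 = -3)
V(z) = z²
U = 58/17 (U = 2*(29*(1/17)) = 2*(29/17) = 58/17 ≈ 3.4118)
U*(V(F) - N((3*5)*1, 3)) = 58*((-3)² - 3/((3*5)*1))/17 = 58*(9 - 3/(15*1))/17 = 58*(9 - 3/15)/17 = 58*(9 - 1*⅕)/17 = 58*(9 - ⅕)/17 = (58/17)*(44/5) = 2552/85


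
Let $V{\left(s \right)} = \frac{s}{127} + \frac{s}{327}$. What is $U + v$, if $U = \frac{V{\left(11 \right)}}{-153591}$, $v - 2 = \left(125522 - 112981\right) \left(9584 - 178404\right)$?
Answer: $- \frac{13504338174853308896}{6378480639} \approx -2.1172 \cdot 10^{9}$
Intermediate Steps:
$v = -2117171618$ ($v = 2 + \left(125522 - 112981\right) \left(9584 - 178404\right) = 2 + 12541 \left(-168820\right) = 2 - 2117171620 = -2117171618$)
$V{\left(s \right)} = \frac{454 s}{41529}$ ($V{\left(s \right)} = s \frac{1}{127} + s \frac{1}{327} = \frac{s}{127} + \frac{s}{327} = \frac{454 s}{41529}$)
$U = - \frac{4994}{6378480639}$ ($U = \frac{\frac{454}{41529} \cdot 11}{-153591} = \frac{4994}{41529} \left(- \frac{1}{153591}\right) = - \frac{4994}{6378480639} \approx -7.8294 \cdot 10^{-7}$)
$U + v = - \frac{4994}{6378480639} - 2117171618 = - \frac{13504338174853308896}{6378480639}$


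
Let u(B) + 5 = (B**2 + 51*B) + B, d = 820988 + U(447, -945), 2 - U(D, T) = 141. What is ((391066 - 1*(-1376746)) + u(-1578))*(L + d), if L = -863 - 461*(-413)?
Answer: 4219175991465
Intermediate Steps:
U(D, T) = -139 (U(D, T) = 2 - 1*141 = 2 - 141 = -139)
L = 189530 (L = -863 + 190393 = 189530)
d = 820849 (d = 820988 - 139 = 820849)
u(B) = -5 + B**2 + 52*B (u(B) = -5 + ((B**2 + 51*B) + B) = -5 + (B**2 + 52*B) = -5 + B**2 + 52*B)
((391066 - 1*(-1376746)) + u(-1578))*(L + d) = ((391066 - 1*(-1376746)) + (-5 + (-1578)**2 + 52*(-1578)))*(189530 + 820849) = ((391066 + 1376746) + (-5 + 2490084 - 82056))*1010379 = (1767812 + 2408023)*1010379 = 4175835*1010379 = 4219175991465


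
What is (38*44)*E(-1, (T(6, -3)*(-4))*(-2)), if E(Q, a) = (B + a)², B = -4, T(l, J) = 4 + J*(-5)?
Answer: 36623488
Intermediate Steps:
T(l, J) = 4 - 5*J
E(Q, a) = (-4 + a)²
(38*44)*E(-1, (T(6, -3)*(-4))*(-2)) = (38*44)*(-4 + ((4 - 5*(-3))*(-4))*(-2))² = 1672*(-4 + ((4 + 15)*(-4))*(-2))² = 1672*(-4 + (19*(-4))*(-2))² = 1672*(-4 - 76*(-2))² = 1672*(-4 + 152)² = 1672*148² = 1672*21904 = 36623488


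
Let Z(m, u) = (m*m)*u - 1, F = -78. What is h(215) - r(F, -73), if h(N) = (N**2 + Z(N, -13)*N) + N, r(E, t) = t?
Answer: -129152577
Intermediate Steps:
Z(m, u) = -1 + u*m**2 (Z(m, u) = m**2*u - 1 = u*m**2 - 1 = -1 + u*m**2)
h(N) = N + N**2 + N*(-1 - 13*N**2) (h(N) = (N**2 + (-1 - 13*N**2)*N) + N = (N**2 + N*(-1 - 13*N**2)) + N = N + N**2 + N*(-1 - 13*N**2))
h(215) - r(F, -73) = 215**2*(1 - 13*215) - 1*(-73) = 46225*(1 - 2795) + 73 = 46225*(-2794) + 73 = -129152650 + 73 = -129152577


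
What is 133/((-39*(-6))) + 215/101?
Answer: 63743/23634 ≈ 2.6971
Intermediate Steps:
133/((-39*(-6))) + 215/101 = 133/234 + 215*(1/101) = 133*(1/234) + 215/101 = 133/234 + 215/101 = 63743/23634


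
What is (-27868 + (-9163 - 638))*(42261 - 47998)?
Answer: 216107053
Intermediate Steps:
(-27868 + (-9163 - 638))*(42261 - 47998) = (-27868 - 9801)*(-5737) = -37669*(-5737) = 216107053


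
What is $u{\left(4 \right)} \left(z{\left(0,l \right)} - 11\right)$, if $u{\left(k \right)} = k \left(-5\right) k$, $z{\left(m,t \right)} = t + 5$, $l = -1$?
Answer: $560$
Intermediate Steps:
$z{\left(m,t \right)} = 5 + t$
$u{\left(k \right)} = - 5 k^{2}$ ($u{\left(k \right)} = - 5 k k = - 5 k^{2}$)
$u{\left(4 \right)} \left(z{\left(0,l \right)} - 11\right) = - 5 \cdot 4^{2} \left(\left(5 - 1\right) - 11\right) = \left(-5\right) 16 \left(4 - 11\right) = \left(-80\right) \left(-7\right) = 560$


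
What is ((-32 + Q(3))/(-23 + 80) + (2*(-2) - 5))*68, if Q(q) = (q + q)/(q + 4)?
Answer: -259012/399 ≈ -649.15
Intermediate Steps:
Q(q) = 2*q/(4 + q) (Q(q) = (2*q)/(4 + q) = 2*q/(4 + q))
((-32 + Q(3))/(-23 + 80) + (2*(-2) - 5))*68 = ((-32 + 2*3/(4 + 3))/(-23 + 80) + (2*(-2) - 5))*68 = ((-32 + 2*3/7)/57 + (-4 - 5))*68 = ((-32 + 2*3*(⅐))*(1/57) - 9)*68 = ((-32 + 6/7)*(1/57) - 9)*68 = (-218/7*1/57 - 9)*68 = (-218/399 - 9)*68 = -3809/399*68 = -259012/399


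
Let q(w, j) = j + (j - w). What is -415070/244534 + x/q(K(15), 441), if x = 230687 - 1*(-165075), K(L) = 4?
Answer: 24103208362/53675213 ≈ 449.06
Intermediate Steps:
q(w, j) = -w + 2*j
x = 395762 (x = 230687 + 165075 = 395762)
-415070/244534 + x/q(K(15), 441) = -415070/244534 + 395762/(-1*4 + 2*441) = -415070*1/244534 + 395762/(-4 + 882) = -207535/122267 + 395762/878 = -207535/122267 + 395762*(1/878) = -207535/122267 + 197881/439 = 24103208362/53675213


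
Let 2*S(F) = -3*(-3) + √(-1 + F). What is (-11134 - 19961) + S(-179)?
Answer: -62181/2 + 3*I*√5 ≈ -31091.0 + 6.7082*I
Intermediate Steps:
S(F) = 9/2 + √(-1 + F)/2 (S(F) = (-3*(-3) + √(-1 + F))/2 = (9 + √(-1 + F))/2 = 9/2 + √(-1 + F)/2)
(-11134 - 19961) + S(-179) = (-11134 - 19961) + (9/2 + √(-1 - 179)/2) = -31095 + (9/2 + √(-180)/2) = -31095 + (9/2 + (6*I*√5)/2) = -31095 + (9/2 + 3*I*√5) = -62181/2 + 3*I*√5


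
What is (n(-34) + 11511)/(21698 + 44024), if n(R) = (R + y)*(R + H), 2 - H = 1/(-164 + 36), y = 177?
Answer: 887823/8412416 ≈ 0.10554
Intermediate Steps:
H = 257/128 (H = 2 - 1/(-164 + 36) = 2 - 1/(-128) = 2 - 1*(-1/128) = 2 + 1/128 = 257/128 ≈ 2.0078)
n(R) = (177 + R)*(257/128 + R) (n(R) = (R + 177)*(R + 257/128) = (177 + R)*(257/128 + R))
(n(-34) + 11511)/(21698 + 44024) = ((45489/128 + (-34)² + (22913/128)*(-34)) + 11511)/(21698 + 44024) = ((45489/128 + 1156 - 389521/64) + 11511)/65722 = (-585585/128 + 11511)*(1/65722) = (887823/128)*(1/65722) = 887823/8412416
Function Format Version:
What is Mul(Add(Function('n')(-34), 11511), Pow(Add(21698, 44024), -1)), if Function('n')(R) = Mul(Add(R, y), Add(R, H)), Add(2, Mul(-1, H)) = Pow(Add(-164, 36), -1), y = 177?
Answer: Rational(887823, 8412416) ≈ 0.10554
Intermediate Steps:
H = Rational(257, 128) (H = Add(2, Mul(-1, Pow(Add(-164, 36), -1))) = Add(2, Mul(-1, Pow(-128, -1))) = Add(2, Mul(-1, Rational(-1, 128))) = Add(2, Rational(1, 128)) = Rational(257, 128) ≈ 2.0078)
Function('n')(R) = Mul(Add(177, R), Add(Rational(257, 128), R)) (Function('n')(R) = Mul(Add(R, 177), Add(R, Rational(257, 128))) = Mul(Add(177, R), Add(Rational(257, 128), R)))
Mul(Add(Function('n')(-34), 11511), Pow(Add(21698, 44024), -1)) = Mul(Add(Add(Rational(45489, 128), Pow(-34, 2), Mul(Rational(22913, 128), -34)), 11511), Pow(Add(21698, 44024), -1)) = Mul(Add(Add(Rational(45489, 128), 1156, Rational(-389521, 64)), 11511), Pow(65722, -1)) = Mul(Add(Rational(-585585, 128), 11511), Rational(1, 65722)) = Mul(Rational(887823, 128), Rational(1, 65722)) = Rational(887823, 8412416)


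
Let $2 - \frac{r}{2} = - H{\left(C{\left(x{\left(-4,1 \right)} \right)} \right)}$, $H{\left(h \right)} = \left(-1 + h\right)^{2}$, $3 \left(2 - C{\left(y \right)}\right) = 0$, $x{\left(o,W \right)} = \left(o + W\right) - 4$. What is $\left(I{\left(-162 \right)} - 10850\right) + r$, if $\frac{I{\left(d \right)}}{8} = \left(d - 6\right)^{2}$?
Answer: $214948$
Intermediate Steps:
$x{\left(o,W \right)} = -4 + W + o$ ($x{\left(o,W \right)} = \left(W + o\right) - 4 = -4 + W + o$)
$C{\left(y \right)} = 2$ ($C{\left(y \right)} = 2 - 0 = 2 + 0 = 2$)
$r = 6$ ($r = 4 - 2 \left(- \left(-1 + 2\right)^{2}\right) = 4 - 2 \left(- 1^{2}\right) = 4 - 2 \left(\left(-1\right) 1\right) = 4 - -2 = 4 + 2 = 6$)
$I{\left(d \right)} = 8 \left(-6 + d\right)^{2}$ ($I{\left(d \right)} = 8 \left(d - 6\right)^{2} = 8 \left(-6 + d\right)^{2}$)
$\left(I{\left(-162 \right)} - 10850\right) + r = \left(8 \left(-6 - 162\right)^{2} - 10850\right) + 6 = \left(8 \left(-168\right)^{2} - 10850\right) + 6 = \left(8 \cdot 28224 - 10850\right) + 6 = \left(225792 - 10850\right) + 6 = 214942 + 6 = 214948$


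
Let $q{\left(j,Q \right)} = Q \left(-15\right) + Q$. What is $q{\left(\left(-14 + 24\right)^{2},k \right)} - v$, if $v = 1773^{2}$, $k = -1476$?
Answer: $-3122865$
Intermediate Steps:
$v = 3143529$
$q{\left(j,Q \right)} = - 14 Q$ ($q{\left(j,Q \right)} = - 15 Q + Q = - 14 Q$)
$q{\left(\left(-14 + 24\right)^{2},k \right)} - v = \left(-14\right) \left(-1476\right) - 3143529 = 20664 - 3143529 = -3122865$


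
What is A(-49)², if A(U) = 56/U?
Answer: 64/49 ≈ 1.3061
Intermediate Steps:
A(-49)² = (56/(-49))² = (56*(-1/49))² = (-8/7)² = 64/49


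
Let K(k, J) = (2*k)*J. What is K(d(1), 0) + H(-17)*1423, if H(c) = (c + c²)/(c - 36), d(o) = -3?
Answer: -387056/53 ≈ -7302.9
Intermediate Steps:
K(k, J) = 2*J*k
H(c) = (c + c²)/(-36 + c)
K(d(1), 0) + H(-17)*1423 = 2*0*(-3) - 17*(1 - 17)/(-36 - 17)*1423 = 0 - 17*(-16)/(-53)*1423 = 0 - 17*(-1/53)*(-16)*1423 = 0 - 272/53*1423 = 0 - 387056/53 = -387056/53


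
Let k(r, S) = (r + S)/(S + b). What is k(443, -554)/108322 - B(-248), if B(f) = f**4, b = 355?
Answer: -81541081950773137/21556078 ≈ -3.7827e+9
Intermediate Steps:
k(r, S) = (S + r)/(355 + S) (k(r, S) = (r + S)/(S + 355) = (S + r)/(355 + S))
k(443, -554)/108322 - B(-248) = ((-554 + 443)/(355 - 554))/108322 - 1*(-248)**4 = (-111/(-199))*(1/108322) - 1*3782742016 = -1/199*(-111)*(1/108322) - 3782742016 = (111/199)*(1/108322) - 3782742016 = 111/21556078 - 3782742016 = -81541081950773137/21556078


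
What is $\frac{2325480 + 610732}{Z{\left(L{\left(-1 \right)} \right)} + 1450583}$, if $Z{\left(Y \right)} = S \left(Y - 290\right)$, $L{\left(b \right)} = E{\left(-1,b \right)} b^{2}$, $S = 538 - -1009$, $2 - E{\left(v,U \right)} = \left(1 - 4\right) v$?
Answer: $\frac{1468106}{500203} \approx 2.935$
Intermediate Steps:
$E{\left(v,U \right)} = 2 + 3 v$ ($E{\left(v,U \right)} = 2 - \left(1 - 4\right) v = 2 - - 3 v = 2 + 3 v$)
$S = 1547$ ($S = 538 + 1009 = 1547$)
$L{\left(b \right)} = - b^{2}$ ($L{\left(b \right)} = \left(2 + 3 \left(-1\right)\right) b^{2} = \left(2 - 3\right) b^{2} = - b^{2}$)
$Z{\left(Y \right)} = -448630 + 1547 Y$ ($Z{\left(Y \right)} = 1547 \left(Y - 290\right) = 1547 \left(-290 + Y\right) = -448630 + 1547 Y$)
$\frac{2325480 + 610732}{Z{\left(L{\left(-1 \right)} \right)} + 1450583} = \frac{2325480 + 610732}{\left(-448630 + 1547 \left(- \left(-1\right)^{2}\right)\right) + 1450583} = \frac{2936212}{\left(-448630 + 1547 \left(\left(-1\right) 1\right)\right) + 1450583} = \frac{2936212}{\left(-448630 + 1547 \left(-1\right)\right) + 1450583} = \frac{2936212}{\left(-448630 - 1547\right) + 1450583} = \frac{2936212}{-450177 + 1450583} = \frac{2936212}{1000406} = 2936212 \cdot \frac{1}{1000406} = \frac{1468106}{500203}$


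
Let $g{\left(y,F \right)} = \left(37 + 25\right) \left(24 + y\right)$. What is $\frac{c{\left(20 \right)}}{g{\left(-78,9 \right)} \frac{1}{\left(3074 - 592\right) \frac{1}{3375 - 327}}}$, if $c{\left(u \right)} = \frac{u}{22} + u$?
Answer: $- \frac{142715}{28062936} \approx -0.0050855$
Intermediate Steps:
$c{\left(u \right)} = \frac{23 u}{22}$ ($c{\left(u \right)} = \frac{u}{22} + u = \frac{23 u}{22}$)
$g{\left(y,F \right)} = 1488 + 62 y$ ($g{\left(y,F \right)} = 62 \left(24 + y\right) = 1488 + 62 y$)
$\frac{c{\left(20 \right)}}{g{\left(-78,9 \right)} \frac{1}{\left(3074 - 592\right) \frac{1}{3375 - 327}}} = \frac{\frac{23}{22} \cdot 20}{\left(1488 + 62 \left(-78\right)\right) \frac{1}{\left(3074 - 592\right) \frac{1}{3375 - 327}}} = \frac{230}{11 \frac{1488 - 4836}{2482 \cdot \frac{1}{3048}}} = \frac{230}{11 \left(- \frac{3348}{2482 \cdot \frac{1}{3048}}\right)} = \frac{230}{11 \left(- \frac{3348}{\frac{1241}{1524}}\right)} = \frac{230}{11 \left(\left(-3348\right) \frac{1524}{1241}\right)} = \frac{230}{11 \left(- \frac{5102352}{1241}\right)} = \frac{230}{11} \left(- \frac{1241}{5102352}\right) = - \frac{142715}{28062936}$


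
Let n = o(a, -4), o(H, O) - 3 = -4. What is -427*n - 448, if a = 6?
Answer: -21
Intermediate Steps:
o(H, O) = -1 (o(H, O) = 3 - 4 = -1)
n = -1
-427*n - 448 = -427*(-1) - 448 = 427 - 448 = -21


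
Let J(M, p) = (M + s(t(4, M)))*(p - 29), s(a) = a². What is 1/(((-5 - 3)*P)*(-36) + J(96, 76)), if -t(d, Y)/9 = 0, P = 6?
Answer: 1/6240 ≈ 0.00016026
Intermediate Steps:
t(d, Y) = 0 (t(d, Y) = -9*0 = 0)
J(M, p) = M*(-29 + p) (J(M, p) = (M + 0²)*(p - 29) = (M + 0)*(-29 + p) = M*(-29 + p))
1/(((-5 - 3)*P)*(-36) + J(96, 76)) = 1/(((-5 - 3)*6)*(-36) + 96*(-29 + 76)) = 1/(-8*6*(-36) + 96*47) = 1/(-48*(-36) + 4512) = 1/(1728 + 4512) = 1/6240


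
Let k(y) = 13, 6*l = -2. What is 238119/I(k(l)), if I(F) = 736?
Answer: 10353/32 ≈ 323.53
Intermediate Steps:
l = -⅓ (l = (⅙)*(-2) = -⅓ ≈ -0.33333)
238119/I(k(l)) = 238119/736 = 238119*(1/736) = 10353/32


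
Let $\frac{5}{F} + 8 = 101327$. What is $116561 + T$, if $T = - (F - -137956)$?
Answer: $- \frac{2167720010}{101319} \approx -21395.0$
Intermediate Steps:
$F = \frac{5}{101319}$ ($F = \frac{5}{-8 + 101327} = \frac{5}{101319} \approx 4.9349 \cdot 10^{-5}$)
$T = - \frac{13977563969}{101319}$ ($T = - (\frac{5}{101319} - -137956) = - (\frac{5}{101319} + 137956) = \left(-1\right) \frac{13977563969}{101319} = - \frac{13977563969}{101319} \approx -1.3796 \cdot 10^{5}$)
$116561 + T = 116561 - \frac{13977563969}{101319} = - \frac{2167720010}{101319}$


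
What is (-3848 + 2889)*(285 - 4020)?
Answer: 3581865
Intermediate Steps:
(-3848 + 2889)*(285 - 4020) = -959*(-3735) = 3581865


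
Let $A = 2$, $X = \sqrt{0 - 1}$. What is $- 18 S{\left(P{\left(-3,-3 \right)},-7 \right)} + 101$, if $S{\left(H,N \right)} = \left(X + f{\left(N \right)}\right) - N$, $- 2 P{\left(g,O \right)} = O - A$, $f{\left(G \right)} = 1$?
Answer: $-43 - 18 i \approx -43.0 - 18.0 i$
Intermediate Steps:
$X = i$ ($X = \sqrt{-1} = i \approx 1.0 i$)
$P{\left(g,O \right)} = 1 - \frac{O}{2}$ ($P{\left(g,O \right)} = - \frac{O - 2}{2} = - \frac{-2 + O}{2} = 1 - \frac{O}{2}$)
$S{\left(H,N \right)} = 1 + i - N$ ($S{\left(H,N \right)} = \left(i + 1\right) - N = \left(1 + i\right) - N = 1 + i - N$)
$- 18 S{\left(P{\left(-3,-3 \right)},-7 \right)} + 101 = - 18 \left(1 + i - -7\right) + 101 = - 18 \left(1 + i + 7\right) + 101 = - 18 \left(8 + i\right) + 101 = \left(-144 - 18 i\right) + 101 = -43 - 18 i$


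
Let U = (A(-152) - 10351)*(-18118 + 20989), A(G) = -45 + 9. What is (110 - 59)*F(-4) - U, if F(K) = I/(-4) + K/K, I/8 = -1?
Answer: 29821230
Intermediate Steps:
I = -8 (I = 8*(-1) = -8)
A(G) = -36
F(K) = 3 (F(K) = -8/(-4) + K/K = -8*(-¼) + 1 = 2 + 1 = 3)
U = -29821077 (U = (-36 - 10351)*(-18118 + 20989) = -10387*2871 = -29821077)
(110 - 59)*F(-4) - U = (110 - 59)*3 - 1*(-29821077) = 51*3 + 29821077 = 153 + 29821077 = 29821230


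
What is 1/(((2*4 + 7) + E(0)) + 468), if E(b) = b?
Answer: 1/483 ≈ 0.0020704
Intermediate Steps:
1/(((2*4 + 7) + E(0)) + 468) = 1/(((2*4 + 7) + 0) + 468) = 1/(((8 + 7) + 0) + 468) = 1/((15 + 0) + 468) = 1/(15 + 468) = 1/483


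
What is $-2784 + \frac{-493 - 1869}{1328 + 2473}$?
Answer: $- \frac{10584346}{3801} \approx -2784.6$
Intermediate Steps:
$-2784 + \frac{-493 - 1869}{1328 + 2473} = -2784 - \frac{2362}{3801} = - \frac{10584346}{3801}$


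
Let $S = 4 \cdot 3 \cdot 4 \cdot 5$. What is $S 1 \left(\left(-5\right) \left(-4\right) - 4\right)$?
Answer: $3840$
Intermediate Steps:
$S = 240$ ($S = 12 \cdot 4 \cdot 5 = 48 \cdot 5 = 240$)
$S 1 \left(\left(-5\right) \left(-4\right) - 4\right) = 240 \cdot 1 \left(\left(-5\right) \left(-4\right) - 4\right) = 240 \left(20 - 4\right) = 240 \cdot 16 = 3840$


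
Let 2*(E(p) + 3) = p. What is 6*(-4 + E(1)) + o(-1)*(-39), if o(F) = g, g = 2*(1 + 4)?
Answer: -429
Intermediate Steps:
g = 10 (g = 2*5 = 10)
E(p) = -3 + p/2
o(F) = 10
6*(-4 + E(1)) + o(-1)*(-39) = 6*(-4 + (-3 + (½)*1)) + 10*(-39) = 6*(-4 + (-3 + ½)) - 390 = 6*(-4 - 5/2) - 390 = 6*(-13/2) - 390 = -39 - 390 = -429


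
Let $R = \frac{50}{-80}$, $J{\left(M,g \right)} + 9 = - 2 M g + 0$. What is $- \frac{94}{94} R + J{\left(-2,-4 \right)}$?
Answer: $- \frac{195}{8} \approx -24.375$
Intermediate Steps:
$J{\left(M,g \right)} = -9 - 2 M g$ ($J{\left(M,g \right)} = -9 + \left(- 2 M g + 0\right) = -9 - 2 M g$)
$R = - \frac{5}{8}$ ($R = 50 \left(- \frac{1}{80}\right) = - \frac{5}{8} \approx -0.625$)
$- \frac{94}{94} R + J{\left(-2,-4 \right)} = - \frac{94}{94} \left(- \frac{5}{8}\right) - \left(9 - -16\right) = \left(-94\right) \frac{1}{94} \left(- \frac{5}{8}\right) - 25 = \left(-1\right) \left(- \frac{5}{8}\right) - 25 = \frac{5}{8} - 25 = - \frac{195}{8}$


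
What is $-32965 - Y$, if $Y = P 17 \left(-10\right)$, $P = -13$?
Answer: $-35175$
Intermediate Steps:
$Y = 2210$ ($Y = \left(-13\right) 17 \left(-10\right) = \left(-221\right) \left(-10\right) = 2210$)
$-32965 - Y = -32965 - 2210 = -35175$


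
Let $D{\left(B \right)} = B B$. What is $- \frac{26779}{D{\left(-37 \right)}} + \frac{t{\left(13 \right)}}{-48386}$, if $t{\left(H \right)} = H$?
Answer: $- \frac{99672807}{5095418} \approx -19.561$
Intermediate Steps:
$D{\left(B \right)} = B^{2}$
$- \frac{26779}{D{\left(-37 \right)}} + \frac{t{\left(13 \right)}}{-48386} = - \frac{26779}{\left(-37\right)^{2}} + \frac{13}{-48386} = - \frac{26779}{1369} + 13 \left(- \frac{1}{48386}\right) = \left(-26779\right) \frac{1}{1369} - \frac{1}{3722} = - \frac{26779}{1369} - \frac{1}{3722} = - \frac{99672807}{5095418}$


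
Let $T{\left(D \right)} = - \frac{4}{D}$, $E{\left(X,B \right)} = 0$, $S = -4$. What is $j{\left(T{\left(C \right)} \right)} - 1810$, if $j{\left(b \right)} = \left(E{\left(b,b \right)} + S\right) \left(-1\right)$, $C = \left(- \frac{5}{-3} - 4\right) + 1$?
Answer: $-1806$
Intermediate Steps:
$C = - \frac{4}{3}$ ($C = \left(\left(-5\right) \left(- \frac{1}{3}\right) - 4\right) + 1 = \left(\frac{5}{3} - 4\right) + 1 = - \frac{7}{3} + 1 = - \frac{4}{3} \approx -1.3333$)
$j{\left(b \right)} = 4$ ($j{\left(b \right)} = \left(0 - 4\right) \left(-1\right) = \left(-4\right) \left(-1\right) = 4$)
$j{\left(T{\left(C \right)} \right)} - 1810 = 4 - 1810 = -1806$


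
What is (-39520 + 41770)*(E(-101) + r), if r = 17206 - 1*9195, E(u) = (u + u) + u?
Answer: 17343000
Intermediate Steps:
E(u) = 3*u (E(u) = 2*u + u = 3*u)
r = 8011 (r = 17206 - 9195 = 8011)
(-39520 + 41770)*(E(-101) + r) = (-39520 + 41770)*(3*(-101) + 8011) = 2250*(-303 + 8011) = 2250*7708 = 17343000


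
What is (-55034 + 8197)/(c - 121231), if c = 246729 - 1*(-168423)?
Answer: -46837/293921 ≈ -0.15935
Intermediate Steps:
c = 415152 (c = 246729 + 168423 = 415152)
(-55034 + 8197)/(c - 121231) = (-55034 + 8197)/(415152 - 121231) = -46837/293921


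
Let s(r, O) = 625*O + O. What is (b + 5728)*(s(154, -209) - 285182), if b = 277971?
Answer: -118023323184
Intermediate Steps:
s(r, O) = 626*O
(b + 5728)*(s(154, -209) - 285182) = (277971 + 5728)*(626*(-209) - 285182) = 283699*(-130834 - 285182) = 283699*(-416016) = -118023323184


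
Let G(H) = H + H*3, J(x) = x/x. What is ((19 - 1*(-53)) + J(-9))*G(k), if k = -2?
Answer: -584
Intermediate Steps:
J(x) = 1
G(H) = 4*H (G(H) = H + 3*H = 4*H)
((19 - 1*(-53)) + J(-9))*G(k) = ((19 - 1*(-53)) + 1)*(4*(-2)) = ((19 + 53) + 1)*(-8) = (72 + 1)*(-8) = 73*(-8) = -584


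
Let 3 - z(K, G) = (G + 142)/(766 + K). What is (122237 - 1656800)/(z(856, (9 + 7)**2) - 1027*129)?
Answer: 1244530593/107441479 ≈ 11.583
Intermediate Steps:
z(K, G) = 3 - (142 + G)/(766 + K) (z(K, G) = 3 - (G + 142)/(766 + K) = 3 - (142 + G)/(766 + K))
(122237 - 1656800)/(z(856, (9 + 7)**2) - 1027*129) = (122237 - 1656800)/((2156 - (9 + 7)**2 + 3*856)/(766 + 856) - 1027*129) = -1534563/((2156 - 1*16**2 + 2568)/1622 - 132483) = -1534563/((2156 - 1*256 + 2568)/1622 - 132483) = -1534563/((2156 - 256 + 2568)/1622 - 132483) = -1534563/((1/1622)*4468 - 132483) = -1534563/(2234/811 - 132483) = -1534563/(-107441479/811) = -1534563*(-811/107441479) = 1244530593/107441479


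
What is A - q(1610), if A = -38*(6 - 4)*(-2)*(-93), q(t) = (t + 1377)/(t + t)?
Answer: -45520907/3220 ≈ -14137.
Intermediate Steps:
q(t) = (1377 + t)/(2*t) (q(t) = (1377 + t)/((2*t)) = (1377 + t)*(1/(2*t)) = (1377 + t)/(2*t))
A = -14136 (A = -76*(-2)*(-93) = -38*(-4)*(-93) = 152*(-93) = -14136)
A - q(1610) = -14136 - (1377 + 1610)/(2*1610) = -14136 - 2987/(2*1610) = -14136 - 1*2987/3220 = -14136 - 2987/3220 = -45520907/3220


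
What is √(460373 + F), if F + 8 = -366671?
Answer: √93694 ≈ 306.09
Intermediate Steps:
F = -366679 (F = -8 - 366671 = -366679)
√(460373 + F) = √(460373 - 366679) = √93694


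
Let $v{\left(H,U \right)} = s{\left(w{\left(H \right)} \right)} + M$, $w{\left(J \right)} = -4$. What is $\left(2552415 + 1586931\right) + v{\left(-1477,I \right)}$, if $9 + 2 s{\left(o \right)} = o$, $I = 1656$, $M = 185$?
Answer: $\frac{8279049}{2} \approx 4.1395 \cdot 10^{6}$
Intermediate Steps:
$s{\left(o \right)} = - \frac{9}{2} + \frac{o}{2}$
$v{\left(H,U \right)} = \frac{357}{2}$ ($v{\left(H,U \right)} = \left(- \frac{9}{2} + \frac{1}{2} \left(-4\right)\right) + 185 = \left(- \frac{9}{2} - 2\right) + 185 = - \frac{13}{2} + 185 = \frac{357}{2}$)
$\left(2552415 + 1586931\right) + v{\left(-1477,I \right)} = \left(2552415 + 1586931\right) + \frac{357}{2} = 4139346 + \frac{357}{2} = \frac{8279049}{2}$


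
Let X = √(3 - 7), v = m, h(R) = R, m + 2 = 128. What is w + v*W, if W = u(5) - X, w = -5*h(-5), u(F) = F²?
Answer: 3175 - 252*I ≈ 3175.0 - 252.0*I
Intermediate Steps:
m = 126 (m = -2 + 128 = 126)
v = 126
X = 2*I (X = √(-4) = 2*I ≈ 2.0*I)
w = 25 (w = -5*(-5) = 25)
W = 25 - 2*I (W = 5² - 2*I = 25 - 2*I ≈ 25.0 - 2.0*I)
w + v*W = 25 + 126*(25 - 2*I) = 25 + (3150 - 252*I) = 3175 - 252*I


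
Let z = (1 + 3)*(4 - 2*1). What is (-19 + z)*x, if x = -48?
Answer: 528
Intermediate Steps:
z = 8 (z = 4*(4 - 2) = 4*2 = 8)
(-19 + z)*x = (-19 + 8)*(-48) = -11*(-48) = 528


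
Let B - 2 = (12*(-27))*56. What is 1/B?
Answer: -1/18142 ≈ -5.5121e-5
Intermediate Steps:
B = -18142 (B = 2 + (12*(-27))*56 = 2 - 324*56 = 2 - 18144 = -18142)
1/B = 1/(-18142) = -1/18142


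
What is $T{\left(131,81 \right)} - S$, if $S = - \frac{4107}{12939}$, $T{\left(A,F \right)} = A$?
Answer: $\frac{566372}{4313} \approx 131.32$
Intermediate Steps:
$S = - \frac{1369}{4313}$ ($S = \left(-4107\right) \frac{1}{12939} = - \frac{1369}{4313} \approx -0.31741$)
$T{\left(131,81 \right)} - S = 131 - - \frac{1369}{4313} = 131 + \frac{1369}{4313} = \frac{566372}{4313}$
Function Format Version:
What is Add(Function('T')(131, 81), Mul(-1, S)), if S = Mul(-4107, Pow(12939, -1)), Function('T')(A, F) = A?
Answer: Rational(566372, 4313) ≈ 131.32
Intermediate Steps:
S = Rational(-1369, 4313) (S = Mul(-4107, Rational(1, 12939)) = Rational(-1369, 4313) ≈ -0.31741)
Add(Function('T')(131, 81), Mul(-1, S)) = Add(131, Mul(-1, Rational(-1369, 4313))) = Add(131, Rational(1369, 4313)) = Rational(566372, 4313)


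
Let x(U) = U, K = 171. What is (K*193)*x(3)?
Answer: 99009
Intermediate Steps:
(K*193)*x(3) = (171*193)*3 = 33003*3 = 99009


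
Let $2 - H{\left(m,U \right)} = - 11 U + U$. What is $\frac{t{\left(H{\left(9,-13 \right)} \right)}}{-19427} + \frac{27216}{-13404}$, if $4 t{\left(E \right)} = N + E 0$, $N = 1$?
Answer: $- \frac{176242861}{86799836} \approx -2.0305$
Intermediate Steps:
$H{\left(m,U \right)} = 2 + 10 U$ ($H{\left(m,U \right)} = 2 - \left(- 11 U + U\right) = 2 - - 10 U = 2 + 10 U$)
$t{\left(E \right)} = \frac{1}{4}$ ($t{\left(E \right)} = \frac{1 + E 0}{4} = \frac{1 + 0}{4} = \frac{1}{4} \cdot 1 = \frac{1}{4}$)
$\frac{t{\left(H{\left(9,-13 \right)} \right)}}{-19427} + \frac{27216}{-13404} = \frac{1}{4 \left(-19427\right)} + \frac{27216}{-13404} = \frac{1}{4} \left(- \frac{1}{19427}\right) + 27216 \left(- \frac{1}{13404}\right) = - \frac{1}{77708} - \frac{2268}{1117} = - \frac{176242861}{86799836}$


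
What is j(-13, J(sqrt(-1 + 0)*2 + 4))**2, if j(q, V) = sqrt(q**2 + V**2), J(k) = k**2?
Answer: 57 + 384*I ≈ 57.0 + 384.0*I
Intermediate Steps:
j(q, V) = sqrt(V**2 + q**2)
j(-13, J(sqrt(-1 + 0)*2 + 4))**2 = (sqrt(((sqrt(-1 + 0)*2 + 4)**2)**2 + (-13)**2))**2 = (sqrt(((sqrt(-1)*2 + 4)**2)**2 + 169))**2 = (sqrt(((I*2 + 4)**2)**2 + 169))**2 = (sqrt(((2*I + 4)**2)**2 + 169))**2 = (sqrt(((4 + 2*I)**2)**2 + 169))**2 = (sqrt((4 + 2*I)**4 + 169))**2 = (sqrt(169 + (4 + 2*I)**4))**2 = 169 + (4 + 2*I)**4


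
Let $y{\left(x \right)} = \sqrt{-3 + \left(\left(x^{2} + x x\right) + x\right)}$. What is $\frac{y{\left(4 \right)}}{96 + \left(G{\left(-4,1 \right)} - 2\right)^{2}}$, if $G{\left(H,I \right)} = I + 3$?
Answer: $\frac{\sqrt{33}}{100} \approx 0.057446$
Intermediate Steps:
$G{\left(H,I \right)} = 3 + I$
$y{\left(x \right)} = \sqrt{-3 + x + 2 x^{2}}$ ($y{\left(x \right)} = \sqrt{-3 + \left(\left(x^{2} + x^{2}\right) + x\right)} = \sqrt{-3 + \left(2 x^{2} + x\right)} = \sqrt{-3 + \left(x + 2 x^{2}\right)} = \sqrt{-3 + x + 2 x^{2}}$)
$\frac{y{\left(4 \right)}}{96 + \left(G{\left(-4,1 \right)} - 2\right)^{2}} = \frac{\sqrt{-3 + 4 + 2 \cdot 4^{2}}}{96 + \left(\left(3 + 1\right) - 2\right)^{2}} = \frac{\sqrt{-3 + 4 + 2 \cdot 16}}{96 + \left(4 - 2\right)^{2}} = \frac{\sqrt{-3 + 4 + 32}}{96 + 2^{2}} = \frac{\sqrt{33}}{96 + 4} = \frac{\sqrt{33}}{100}$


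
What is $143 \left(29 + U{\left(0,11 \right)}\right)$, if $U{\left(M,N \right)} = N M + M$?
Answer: $4147$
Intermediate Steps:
$U{\left(M,N \right)} = M + M N$ ($U{\left(M,N \right)} = M N + M = M + M N$)
$143 \left(29 + U{\left(0,11 \right)}\right) = 143 \left(29 + 0 \left(1 + 11\right)\right) = 143 \left(29 + 0 \cdot 12\right) = 143 \left(29 + 0\right) = 143 \cdot 29 = 4147$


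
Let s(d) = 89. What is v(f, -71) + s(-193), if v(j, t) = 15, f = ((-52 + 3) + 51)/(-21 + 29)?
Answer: 104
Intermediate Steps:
f = ¼ (f = (-49 + 51)/8 = 2*(⅛) = ¼ ≈ 0.25000)
v(f, -71) + s(-193) = 15 + 89 = 104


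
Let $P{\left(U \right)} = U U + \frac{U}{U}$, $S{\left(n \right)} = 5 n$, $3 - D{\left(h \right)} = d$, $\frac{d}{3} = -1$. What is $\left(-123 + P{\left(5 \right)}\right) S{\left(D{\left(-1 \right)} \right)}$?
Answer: $-2910$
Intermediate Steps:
$d = -3$ ($d = 3 \left(-1\right) = -3$)
$D{\left(h \right)} = 6$ ($D{\left(h \right)} = 3 - -3 = 3 + 3 = 6$)
$P{\left(U \right)} = 1 + U^{2}$ ($P{\left(U \right)} = U^{2} + 1 = 1 + U^{2}$)
$\left(-123 + P{\left(5 \right)}\right) S{\left(D{\left(-1 \right)} \right)} = \left(-123 + \left(1 + 5^{2}\right)\right) 5 \cdot 6 = \left(-123 + \left(1 + 25\right)\right) 30 = \left(-123 + 26\right) 30 = \left(-97\right) 30 = -2910$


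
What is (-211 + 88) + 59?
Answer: -64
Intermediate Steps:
(-211 + 88) + 59 = -123 + 59 = -64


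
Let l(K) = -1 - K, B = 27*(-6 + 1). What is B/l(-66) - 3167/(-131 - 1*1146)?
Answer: 6692/16601 ≈ 0.40311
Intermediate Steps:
B = -135 (B = 27*(-5) = -135)
B/l(-66) - 3167/(-131 - 1*1146) = -135/(-1 - 1*(-66)) - 3167/(-131 - 1*1146) = -135/(-1 + 66) - 3167/(-131 - 1146) = -135/65 - 3167/(-1277) = -135*1/65 - 3167*(-1/1277) = -27/13 + 3167/1277 = 6692/16601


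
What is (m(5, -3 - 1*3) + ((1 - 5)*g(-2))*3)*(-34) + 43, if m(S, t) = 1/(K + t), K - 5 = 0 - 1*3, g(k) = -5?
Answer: -3977/2 ≈ -1988.5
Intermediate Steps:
K = 2 (K = 5 + (0 - 1*3) = 5 + (0 - 3) = 5 - 3 = 2)
m(S, t) = 1/(2 + t)
(m(5, -3 - 1*3) + ((1 - 5)*g(-2))*3)*(-34) + 43 = (1/(2 + (-3 - 1*3)) + ((1 - 5)*(-5))*3)*(-34) + 43 = (1/(2 + (-3 - 3)) - 4*(-5)*3)*(-34) + 43 = (1/(2 - 6) + 20*3)*(-34) + 43 = (1/(-4) + 60)*(-34) + 43 = (-¼ + 60)*(-34) + 43 = (239/4)*(-34) + 43 = -4063/2 + 43 = -3977/2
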